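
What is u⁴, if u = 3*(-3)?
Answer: 6561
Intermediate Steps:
u = -9
u⁴ = (-9)⁴ = 6561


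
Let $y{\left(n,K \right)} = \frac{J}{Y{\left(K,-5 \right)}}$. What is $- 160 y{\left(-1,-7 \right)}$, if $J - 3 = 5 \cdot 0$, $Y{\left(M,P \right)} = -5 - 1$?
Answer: $80$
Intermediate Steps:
$Y{\left(M,P \right)} = -6$ ($Y{\left(M,P \right)} = -5 - 1 = -6$)
$J = 3$ ($J = 3 + 5 \cdot 0 = 3 + 0 = 3$)
$y{\left(n,K \right)} = - \frac{1}{2}$ ($y{\left(n,K \right)} = \frac{3}{-6} = 3 \left(- \frac{1}{6}\right) = - \frac{1}{2}$)
$- 160 y{\left(-1,-7 \right)} = \left(-160\right) \left(- \frac{1}{2}\right) = 80$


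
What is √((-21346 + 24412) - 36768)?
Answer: I*√33702 ≈ 183.58*I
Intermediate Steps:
√((-21346 + 24412) - 36768) = √(3066 - 36768) = √(-33702) = I*√33702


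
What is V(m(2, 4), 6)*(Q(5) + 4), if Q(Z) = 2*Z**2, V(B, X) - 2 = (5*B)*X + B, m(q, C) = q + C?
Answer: 10152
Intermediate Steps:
m(q, C) = C + q
V(B, X) = 2 + B + 5*B*X (V(B, X) = 2 + ((5*B)*X + B) = 2 + (5*B*X + B) = 2 + (B + 5*B*X) = 2 + B + 5*B*X)
V(m(2, 4), 6)*(Q(5) + 4) = (2 + (4 + 2) + 5*(4 + 2)*6)*(2*5**2 + 4) = (2 + 6 + 5*6*6)*(2*25 + 4) = (2 + 6 + 180)*(50 + 4) = 188*54 = 10152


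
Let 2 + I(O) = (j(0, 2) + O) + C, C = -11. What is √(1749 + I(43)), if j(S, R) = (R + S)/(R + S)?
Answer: 2*√445 ≈ 42.190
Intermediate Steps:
j(S, R) = 1
I(O) = -12 + O (I(O) = -2 + ((1 + O) - 11) = -2 + (-10 + O) = -12 + O)
√(1749 + I(43)) = √(1749 + (-12 + 43)) = √(1749 + 31) = √1780 = 2*√445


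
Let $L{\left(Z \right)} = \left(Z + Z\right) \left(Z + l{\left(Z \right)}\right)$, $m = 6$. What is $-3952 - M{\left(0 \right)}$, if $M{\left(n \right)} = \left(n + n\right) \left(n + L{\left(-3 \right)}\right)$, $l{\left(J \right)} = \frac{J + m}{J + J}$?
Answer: $-3952$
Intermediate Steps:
$l{\left(J \right)} = \frac{6 + J}{2 J}$ ($l{\left(J \right)} = \frac{J + 6}{J + J} = \frac{6 + J}{2 J}$)
$L{\left(Z \right)} = 2 Z \left(Z + \frac{6 + Z}{2 Z}\right)$ ($L{\left(Z \right)} = \left(Z + Z\right) \left(Z + \frac{6 + Z}{2 Z}\right) = 2 Z \left(Z + \frac{6 + Z}{2 Z}\right)$)
$M{\left(n \right)} = 2 n \left(21 + n\right)$ ($M{\left(n \right)} = \left(n + n\right) \left(n + \left(6 - 3 + 2 \left(-3\right)^{2}\right)\right) = 2 n \left(n + \left(6 - 3 + 2 \cdot 9\right)\right) = 2 n \left(n + \left(6 - 3 + 18\right)\right) = 2 n \left(n + 21\right) = 2 n \left(21 + n\right)$)
$-3952 - M{\left(0 \right)} = -3952 - 2 \cdot 0 \left(21 + 0\right) = -3952 - 2 \cdot 0 \cdot 21 = -3952 - 0 = -3952 + 0 = -3952$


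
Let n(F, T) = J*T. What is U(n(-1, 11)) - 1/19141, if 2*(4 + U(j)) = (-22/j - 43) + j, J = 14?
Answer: 6890753/133987 ≈ 51.429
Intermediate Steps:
n(F, T) = 14*T
U(j) = -51/2 + j/2 - 11/j (U(j) = -4 + ((-22/j - 43) + j)/2 = -4 + ((-43 - 22/j) + j)/2 = -4 + (-43 + j - 22/j)/2 = -4 + (-43/2 + j/2 - 11/j) = -51/2 + j/2 - 11/j)
U(n(-1, 11)) - 1/19141 = (-22 + (14*11)*(-51 + 14*11))/(2*((14*11))) - 1/19141 = (1/2)*(-22 + 154*(-51 + 154))/154 - 1*1/19141 = (1/2)*(1/154)*(-22 + 154*103) - 1/19141 = (1/2)*(1/154)*(-22 + 15862) - 1/19141 = (1/2)*(1/154)*15840 - 1/19141 = 360/7 - 1/19141 = 6890753/133987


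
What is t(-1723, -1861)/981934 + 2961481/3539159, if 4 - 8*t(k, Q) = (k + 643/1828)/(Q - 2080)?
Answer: 167596172946011180705/200288025600793143104 ≈ 0.83678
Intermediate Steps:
t(k, Q) = ½ - (643/1828 + k)/(8*(-2080 + Q)) (t(k, Q) = ½ - (k + 643/1828)/(8*(Q - 2080)) = ½ - (k + 643*(1/1828))/(8*(-2080 + Q)) = ½ - (k + 643/1828)/(8*(-2080 + Q)) = ½ - (643/1828 + k)/(8*(-2080 + Q)))
t(-1723, -1861)/981934 + 2961481/3539159 = ((-15209603 - 1828*(-1723) + 7312*(-1861))/(14624*(-2080 - 1861)))/981934 + 2961481/3539159 = ((1/14624)*(-15209603 + 3149644 - 13607632)/(-3941))*(1/981934) + 2961481*(1/3539159) = ((1/14624)*(-1/3941)*(-25667591))*(1/981934) + 2961481/3539159 = (25667591/57633184)*(1/981934) + 2961481/3539159 = 25667591/56591982897856 + 2961481/3539159 = 167596172946011180705/200288025600793143104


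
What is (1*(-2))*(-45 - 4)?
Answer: 98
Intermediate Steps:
(1*(-2))*(-45 - 4) = -2*(-49) = 98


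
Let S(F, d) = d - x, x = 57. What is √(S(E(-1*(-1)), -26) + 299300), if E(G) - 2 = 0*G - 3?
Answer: √299217 ≈ 547.01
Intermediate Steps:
E(G) = -1 (E(G) = 2 + (0*G - 3) = 2 + (0 - 3) = 2 - 3 = -1)
S(F, d) = -57 + d (S(F, d) = d - 1*57 = d - 57 = -57 + d)
√(S(E(-1*(-1)), -26) + 299300) = √((-57 - 26) + 299300) = √(-83 + 299300) = √299217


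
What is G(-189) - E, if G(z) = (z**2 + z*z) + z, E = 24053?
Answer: 47200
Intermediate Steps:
G(z) = z + 2*z**2 (G(z) = (z**2 + z**2) + z = 2*z**2 + z = z + 2*z**2)
G(-189) - E = -189*(1 + 2*(-189)) - 1*24053 = -189*(1 - 378) - 24053 = -189*(-377) - 24053 = 71253 - 24053 = 47200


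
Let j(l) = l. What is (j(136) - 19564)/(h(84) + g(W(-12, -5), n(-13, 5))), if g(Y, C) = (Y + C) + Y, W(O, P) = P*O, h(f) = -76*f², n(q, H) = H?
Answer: 19428/536131 ≈ 0.036237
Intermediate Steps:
W(O, P) = O*P
g(Y, C) = C + 2*Y (g(Y, C) = (C + Y) + Y = C + 2*Y)
(j(136) - 19564)/(h(84) + g(W(-12, -5), n(-13, 5))) = (136 - 19564)/(-76*84² + (5 + 2*(-12*(-5)))) = -19428/(-76*7056 + (5 + 2*60)) = -19428/(-536256 + (5 + 120)) = -19428/(-536256 + 125) = -19428/(-536131) = -19428*(-1/536131) = 19428/536131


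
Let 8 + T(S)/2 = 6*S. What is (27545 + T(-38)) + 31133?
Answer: 58206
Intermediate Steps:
T(S) = -16 + 12*S (T(S) = -16 + 2*(6*S) = -16 + 12*S)
(27545 + T(-38)) + 31133 = (27545 + (-16 + 12*(-38))) + 31133 = (27545 + (-16 - 456)) + 31133 = (27545 - 472) + 31133 = 27073 + 31133 = 58206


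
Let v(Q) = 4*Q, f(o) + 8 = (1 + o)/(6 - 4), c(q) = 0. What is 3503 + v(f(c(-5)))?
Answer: 3473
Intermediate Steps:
f(o) = -15/2 + o/2 (f(o) = -8 + (1 + o)/(6 - 4) = -8 + (1 + o)/2 = -8 + (1 + o)*(½) = -8 + (½ + o/2) = -15/2 + o/2)
3503 + v(f(c(-5))) = 3503 + 4*(-15/2 + (½)*0) = 3503 + 4*(-15/2 + 0) = 3503 + 4*(-15/2) = 3503 - 30 = 3473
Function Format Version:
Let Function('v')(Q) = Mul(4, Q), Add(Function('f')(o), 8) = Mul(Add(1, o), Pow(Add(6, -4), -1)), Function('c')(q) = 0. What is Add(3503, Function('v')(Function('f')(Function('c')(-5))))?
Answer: 3473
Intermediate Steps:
Function('f')(o) = Add(Rational(-15, 2), Mul(Rational(1, 2), o)) (Function('f')(o) = Add(-8, Mul(Add(1, o), Pow(Add(6, -4), -1))) = Add(-8, Mul(Add(1, o), Pow(2, -1))) = Add(-8, Mul(Add(1, o), Rational(1, 2))) = Add(-8, Add(Rational(1, 2), Mul(Rational(1, 2), o))) = Add(Rational(-15, 2), Mul(Rational(1, 2), o)))
Add(3503, Function('v')(Function('f')(Function('c')(-5)))) = Add(3503, Mul(4, Add(Rational(-15, 2), Mul(Rational(1, 2), 0)))) = Add(3503, Mul(4, Add(Rational(-15, 2), 0))) = Add(3503, Mul(4, Rational(-15, 2))) = Add(3503, -30) = 3473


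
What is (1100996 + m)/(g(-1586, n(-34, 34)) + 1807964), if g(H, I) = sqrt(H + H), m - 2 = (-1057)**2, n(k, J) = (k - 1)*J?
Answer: 1002627679777/817183457117 - 2218247*I*sqrt(793)/1634366914234 ≈ 1.2269 - 3.8221e-5*I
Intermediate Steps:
n(k, J) = J*(-1 + k) (n(k, J) = (-1 + k)*J = J*(-1 + k))
m = 1117251 (m = 2 + (-1057)**2 = 2 + 1117249 = 1117251)
g(H, I) = sqrt(2)*sqrt(H) (g(H, I) = sqrt(2*H) = sqrt(2)*sqrt(H))
(1100996 + m)/(g(-1586, n(-34, 34)) + 1807964) = (1100996 + 1117251)/(sqrt(2)*sqrt(-1586) + 1807964) = 2218247/(sqrt(2)*(I*sqrt(1586)) + 1807964) = 2218247/(2*I*sqrt(793) + 1807964) = 2218247/(1807964 + 2*I*sqrt(793))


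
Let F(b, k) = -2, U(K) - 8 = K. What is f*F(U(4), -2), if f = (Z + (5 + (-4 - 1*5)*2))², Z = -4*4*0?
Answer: -338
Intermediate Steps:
Z = 0 (Z = -16*0 = 0)
U(K) = 8 + K
f = 169 (f = (0 + (5 + (-4 - 1*5)*2))² = (0 + (5 + (-4 - 5)*2))² = (0 + (5 - 9*2))² = (0 + (5 - 18))² = (0 - 13)² = (-13)² = 169)
f*F(U(4), -2) = 169*(-2) = -338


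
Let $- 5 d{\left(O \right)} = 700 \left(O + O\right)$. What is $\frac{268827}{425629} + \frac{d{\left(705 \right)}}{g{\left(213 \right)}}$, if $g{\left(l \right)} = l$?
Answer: $- \frac{27987301483}{30219659} \approx -926.13$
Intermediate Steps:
$d{\left(O \right)} = - 280 O$ ($d{\left(O \right)} = - \frac{700 \left(O + O\right)}{5} = - \frac{700 \cdot 2 O}{5} = - \frac{1400 O}{5} = - 280 O$)
$\frac{268827}{425629} + \frac{d{\left(705 \right)}}{g{\left(213 \right)}} = \frac{268827}{425629} + \frac{\left(-280\right) 705}{213} = 268827 \cdot \frac{1}{425629} - \frac{65800}{71} = \frac{268827}{425629} - \frac{65800}{71} = - \frac{27987301483}{30219659}$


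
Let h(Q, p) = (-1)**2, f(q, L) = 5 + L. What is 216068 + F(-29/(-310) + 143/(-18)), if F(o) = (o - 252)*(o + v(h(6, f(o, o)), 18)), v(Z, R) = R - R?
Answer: 424443742084/1946025 ≈ 2.1811e+5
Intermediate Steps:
h(Q, p) = 1
v(Z, R) = 0
F(o) = o*(-252 + o) (F(o) = (o - 252)*(o + 0) = (-252 + o)*o = o*(-252 + o))
216068 + F(-29/(-310) + 143/(-18)) = 216068 + (-29/(-310) + 143/(-18))*(-252 + (-29/(-310) + 143/(-18))) = 216068 + (-29*(-1/310) + 143*(-1/18))*(-252 + (-29*(-1/310) + 143*(-1/18))) = 216068 + (29/310 - 143/18)*(-252 + (29/310 - 143/18)) = 216068 - 10952*(-252 - 10952/1395)/1395 = 216068 - 10952/1395*(-362492/1395) = 216068 + 3970012384/1946025 = 424443742084/1946025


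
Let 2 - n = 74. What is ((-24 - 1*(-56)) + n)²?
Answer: 1600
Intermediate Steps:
n = -72 (n = 2 - 1*74 = 2 - 74 = -72)
((-24 - 1*(-56)) + n)² = ((-24 - 1*(-56)) - 72)² = ((-24 + 56) - 72)² = (32 - 72)² = (-40)² = 1600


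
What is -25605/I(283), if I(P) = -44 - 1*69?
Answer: 25605/113 ≈ 226.59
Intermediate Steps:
I(P) = -113 (I(P) = -44 - 69 = -113)
-25605/I(283) = -25605/(-113) = -25605*(-1/113) = 25605/113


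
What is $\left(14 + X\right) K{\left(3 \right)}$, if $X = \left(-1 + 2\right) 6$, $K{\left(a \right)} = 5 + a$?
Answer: $160$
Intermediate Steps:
$X = 6$ ($X = 1 \cdot 6 = 6$)
$\left(14 + X\right) K{\left(3 \right)} = \left(14 + 6\right) \left(5 + 3\right) = 20 \cdot 8 = 160$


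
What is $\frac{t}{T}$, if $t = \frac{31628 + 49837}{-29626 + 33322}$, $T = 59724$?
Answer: $\frac{27155}{73579968} \approx 0.00036905$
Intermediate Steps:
$t = \frac{27155}{1232}$ ($t = \frac{81465}{3696} = 81465 \cdot \frac{1}{3696} = \frac{27155}{1232} \approx 22.041$)
$\frac{t}{T} = \frac{27155}{1232 \cdot 59724} = \frac{27155}{1232} \cdot \frac{1}{59724} = \frac{27155}{73579968}$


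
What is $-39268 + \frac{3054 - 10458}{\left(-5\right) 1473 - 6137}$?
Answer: $- \frac{265094566}{6751} \approx -39267.0$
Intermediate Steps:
$-39268 + \frac{3054 - 10458}{\left(-5\right) 1473 - 6137} = -39268 - \frac{7404}{-7365 - 6137} = -39268 - \frac{7404}{-13502} = -39268 - - \frac{3702}{6751} = -39268 + \frac{3702}{6751} = - \frac{265094566}{6751}$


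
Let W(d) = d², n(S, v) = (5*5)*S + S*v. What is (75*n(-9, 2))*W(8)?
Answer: -1166400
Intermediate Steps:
n(S, v) = 25*S + S*v
(75*n(-9, 2))*W(8) = (75*(-9*(25 + 2)))*8² = (75*(-9*27))*64 = (75*(-243))*64 = -18225*64 = -1166400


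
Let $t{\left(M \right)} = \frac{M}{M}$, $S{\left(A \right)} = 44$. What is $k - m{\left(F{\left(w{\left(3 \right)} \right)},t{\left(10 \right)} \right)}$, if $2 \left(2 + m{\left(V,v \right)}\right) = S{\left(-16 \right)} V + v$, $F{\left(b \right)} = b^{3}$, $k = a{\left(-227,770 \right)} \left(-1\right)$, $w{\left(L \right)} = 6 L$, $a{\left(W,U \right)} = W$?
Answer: $- \frac{256151}{2} \approx -1.2808 \cdot 10^{5}$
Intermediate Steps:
$k = 227$ ($k = \left(-227\right) \left(-1\right) = 227$)
$t{\left(M \right)} = 1$
$m{\left(V,v \right)} = -2 + \frac{v}{2} + 22 V$ ($m{\left(V,v \right)} = -2 + \frac{44 V + v}{2} = -2 + \frac{v + 44 V}{2} = -2 + \left(\frac{v}{2} + 22 V\right) = -2 + \frac{v}{2} + 22 V$)
$k - m{\left(F{\left(w{\left(3 \right)} \right)},t{\left(10 \right)} \right)} = 227 - \left(-2 + \frac{1}{2} \cdot 1 + 22 \left(6 \cdot 3\right)^{3}\right) = 227 - \left(-2 + \frac{1}{2} + 22 \cdot 18^{3}\right) = 227 - \left(-2 + \frac{1}{2} + 22 \cdot 5832\right) = 227 - \left(-2 + \frac{1}{2} + 128304\right) = 227 - \frac{256605}{2} = - \frac{256151}{2}$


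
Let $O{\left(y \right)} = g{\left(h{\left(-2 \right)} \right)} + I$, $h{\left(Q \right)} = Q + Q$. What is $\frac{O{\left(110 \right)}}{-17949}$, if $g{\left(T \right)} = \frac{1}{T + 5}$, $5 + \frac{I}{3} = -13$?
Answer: $\frac{53}{17949} \approx 0.0029528$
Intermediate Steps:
$h{\left(Q \right)} = 2 Q$
$I = -54$ ($I = -15 + 3 \left(-13\right) = -15 - 39 = -54$)
$g{\left(T \right)} = \frac{1}{5 + T}$
$O{\left(y \right)} = -53$ ($O{\left(y \right)} = \frac{1}{5 + 2 \left(-2\right)} - 54 = \frac{1}{5 - 4} - 54 = 1^{-1} - 54 = 1 - 54 = -53$)
$\frac{O{\left(110 \right)}}{-17949} = - \frac{53}{-17949} = \left(-53\right) \left(- \frac{1}{17949}\right) = \frac{53}{17949}$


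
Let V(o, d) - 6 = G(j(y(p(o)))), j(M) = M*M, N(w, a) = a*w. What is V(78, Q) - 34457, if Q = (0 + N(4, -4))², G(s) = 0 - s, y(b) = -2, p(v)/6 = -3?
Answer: -34455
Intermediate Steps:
p(v) = -18 (p(v) = 6*(-3) = -18)
j(M) = M²
G(s) = -s
Q = 256 (Q = (0 - 4*4)² = (0 - 16)² = (-16)² = 256)
V(o, d) = 2 (V(o, d) = 6 - 1*(-2)² = 6 - 1*4 = 6 - 4 = 2)
V(78, Q) - 34457 = 2 - 34457 = -34455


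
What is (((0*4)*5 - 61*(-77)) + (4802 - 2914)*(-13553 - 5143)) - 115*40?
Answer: -35297951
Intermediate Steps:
(((0*4)*5 - 61*(-77)) + (4802 - 2914)*(-13553 - 5143)) - 115*40 = ((0*5 + 4697) + 1888*(-18696)) - 4600 = ((0 + 4697) - 35298048) - 4600 = (4697 - 35298048) - 4600 = -35293351 - 4600 = -35297951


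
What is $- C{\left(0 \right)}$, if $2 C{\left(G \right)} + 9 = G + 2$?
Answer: $\frac{7}{2} \approx 3.5$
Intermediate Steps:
$C{\left(G \right)} = - \frac{7}{2} + \frac{G}{2}$ ($C{\left(G \right)} = - \frac{9}{2} + \frac{G + 2}{2} = - \frac{9}{2} + \frac{2 + G}{2} = - \frac{9}{2} + \left(1 + \frac{G}{2}\right) = - \frac{7}{2} + \frac{G}{2}$)
$- C{\left(0 \right)} = - (- \frac{7}{2} + \frac{1}{2} \cdot 0) = - (- \frac{7}{2} + 0) = \left(-1\right) \left(- \frac{7}{2}\right) = \frac{7}{2}$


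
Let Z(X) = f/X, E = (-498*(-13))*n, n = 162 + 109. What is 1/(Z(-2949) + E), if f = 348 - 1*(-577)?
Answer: 2949/5173883921 ≈ 5.6998e-7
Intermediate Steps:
n = 271
E = 1754454 (E = -498*(-13)*271 = 6474*271 = 1754454)
f = 925 (f = 348 + 577 = 925)
Z(X) = 925/X
1/(Z(-2949) + E) = 1/(925/(-2949) + 1754454) = 1/(925*(-1/2949) + 1754454) = 1/(-925/2949 + 1754454) = 1/(5173883921/2949) = 2949/5173883921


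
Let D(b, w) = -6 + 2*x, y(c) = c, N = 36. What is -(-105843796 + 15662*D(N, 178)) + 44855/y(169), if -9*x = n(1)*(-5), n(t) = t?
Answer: 161105280043/1521 ≈ 1.0592e+8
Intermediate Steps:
x = 5/9 (x = -(-5)/9 = -⅑*(-5) = 5/9 ≈ 0.55556)
D(b, w) = -44/9 (D(b, w) = -6 + 2*(5/9) = -6 + 10/9 = -44/9)
-(-105843796 + 15662*D(N, 178)) + 44855/y(169) = -15662/(1/(-44/9 - 6758)) + 44855/169 = -15662/(1/(-60866/9)) + 44855*(1/169) = -15662/(-9/60866) + 44855/169 = -15662*(-60866/9) + 44855/169 = 953283292/9 + 44855/169 = 161105280043/1521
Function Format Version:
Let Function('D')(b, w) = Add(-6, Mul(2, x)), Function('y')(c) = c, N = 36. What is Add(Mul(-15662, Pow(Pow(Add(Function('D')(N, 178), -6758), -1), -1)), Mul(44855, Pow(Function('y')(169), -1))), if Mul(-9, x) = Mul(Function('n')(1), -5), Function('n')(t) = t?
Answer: Rational(161105280043, 1521) ≈ 1.0592e+8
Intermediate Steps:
x = Rational(5, 9) (x = Mul(Rational(-1, 9), Mul(1, -5)) = Mul(Rational(-1, 9), -5) = Rational(5, 9) ≈ 0.55556)
Function('D')(b, w) = Rational(-44, 9) (Function('D')(b, w) = Add(-6, Mul(2, Rational(5, 9))) = Add(-6, Rational(10, 9)) = Rational(-44, 9))
Add(Mul(-15662, Pow(Pow(Add(Function('D')(N, 178), -6758), -1), -1)), Mul(44855, Pow(Function('y')(169), -1))) = Add(Mul(-15662, Pow(Pow(Add(Rational(-44, 9), -6758), -1), -1)), Mul(44855, Pow(169, -1))) = Add(Mul(-15662, Pow(Pow(Rational(-60866, 9), -1), -1)), Mul(44855, Rational(1, 169))) = Add(Mul(-15662, Pow(Rational(-9, 60866), -1)), Rational(44855, 169)) = Add(Mul(-15662, Rational(-60866, 9)), Rational(44855, 169)) = Add(Rational(953283292, 9), Rational(44855, 169)) = Rational(161105280043, 1521)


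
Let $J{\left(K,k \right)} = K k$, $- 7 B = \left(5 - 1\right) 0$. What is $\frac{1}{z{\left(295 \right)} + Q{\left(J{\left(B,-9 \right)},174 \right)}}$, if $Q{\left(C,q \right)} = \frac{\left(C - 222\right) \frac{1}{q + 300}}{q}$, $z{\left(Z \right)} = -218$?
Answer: $- \frac{13746}{2996665} \approx -0.0045871$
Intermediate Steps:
$B = 0$ ($B = - \frac{\left(5 - 1\right) 0}{7} = - \frac{4 \cdot 0}{7} = \left(- \frac{1}{7}\right) 0 = 0$)
$Q{\left(C,q \right)} = \frac{-222 + C}{q \left(300 + q\right)}$ ($Q{\left(C,q \right)} = \frac{\left(-222 + C\right) \frac{1}{300 + q}}{q} = \frac{\frac{1}{300 + q} \left(-222 + C\right)}{q} = \frac{-222 + C}{q \left(300 + q\right)}$)
$\frac{1}{z{\left(295 \right)} + Q{\left(J{\left(B,-9 \right)},174 \right)}} = \frac{1}{-218 + \frac{-222 + 0 \left(-9\right)}{174 \left(300 + 174\right)}} = \frac{1}{-218 + \frac{-222 + 0}{174 \cdot 474}} = \frac{1}{-218 + \frac{1}{174} \cdot \frac{1}{474} \left(-222\right)} = \frac{1}{-218 - \frac{37}{13746}} = \frac{1}{- \frac{2996665}{13746}} = - \frac{13746}{2996665}$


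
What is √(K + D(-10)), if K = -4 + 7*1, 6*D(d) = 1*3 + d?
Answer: √66/6 ≈ 1.3540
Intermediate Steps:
D(d) = ½ + d/6 (D(d) = (1*3 + d)/6 = (3 + d)/6 = ½ + d/6)
K = 3 (K = -4 + 7 = 3)
√(K + D(-10)) = √(3 + (½ + (⅙)*(-10))) = √(3 + (½ - 5/3)) = √(3 - 7/6) = √(11/6) = √66/6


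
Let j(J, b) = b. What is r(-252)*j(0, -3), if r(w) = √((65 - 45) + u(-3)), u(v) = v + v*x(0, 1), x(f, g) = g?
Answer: -3*√14 ≈ -11.225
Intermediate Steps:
u(v) = 2*v (u(v) = v + v*1 = v + v = 2*v)
r(w) = √14 (r(w) = √((65 - 45) + 2*(-3)) = √(20 - 6) = √14)
r(-252)*j(0, -3) = √14*(-3) = -3*√14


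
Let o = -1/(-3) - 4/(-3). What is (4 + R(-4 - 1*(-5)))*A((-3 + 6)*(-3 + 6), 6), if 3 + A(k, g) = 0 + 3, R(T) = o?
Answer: 0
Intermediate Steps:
o = 5/3 (o = -1*(-⅓) - 4*(-⅓) = ⅓ + 4/3 = 5/3 ≈ 1.6667)
R(T) = 5/3
A(k, g) = 0 (A(k, g) = -3 + (0 + 3) = -3 + 3 = 0)
(4 + R(-4 - 1*(-5)))*A((-3 + 6)*(-3 + 6), 6) = (4 + 5/3)*0 = (17/3)*0 = 0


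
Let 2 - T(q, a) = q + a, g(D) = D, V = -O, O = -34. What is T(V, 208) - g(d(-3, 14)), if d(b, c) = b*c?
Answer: -198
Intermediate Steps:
V = 34 (V = -1*(-34) = 34)
T(q, a) = 2 - a - q (T(q, a) = 2 - (q + a) = 2 - (a + q) = 2 + (-a - q) = 2 - a - q)
T(V, 208) - g(d(-3, 14)) = (2 - 1*208 - 1*34) - (-3)*14 = (2 - 208 - 34) - 1*(-42) = -240 + 42 = -198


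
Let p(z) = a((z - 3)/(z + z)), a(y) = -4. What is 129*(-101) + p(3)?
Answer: -13033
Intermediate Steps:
p(z) = -4
129*(-101) + p(3) = 129*(-101) - 4 = -13029 - 4 = -13033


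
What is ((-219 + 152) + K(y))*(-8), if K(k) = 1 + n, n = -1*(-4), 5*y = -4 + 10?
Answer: 496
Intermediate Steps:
y = 6/5 (y = (-4 + 10)/5 = (⅕)*6 = 6/5 ≈ 1.2000)
n = 4
K(k) = 5 (K(k) = 1 + 4 = 5)
((-219 + 152) + K(y))*(-8) = ((-219 + 152) + 5)*(-8) = (-67 + 5)*(-8) = -62*(-8) = 496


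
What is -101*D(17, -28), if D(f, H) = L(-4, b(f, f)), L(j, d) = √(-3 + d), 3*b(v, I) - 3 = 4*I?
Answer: -101*√186/3 ≈ -459.15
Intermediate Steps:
b(v, I) = 1 + 4*I/3 (b(v, I) = 1 + (4*I)/3 = 1 + 4*I/3)
D(f, H) = √(-2 + 4*f/3) (D(f, H) = √(-3 + (1 + 4*f/3)) = √(-2 + 4*f/3))
-101*D(17, -28) = -101*√(-18 + 12*17)/3 = -101*√(-18 + 204)/3 = -101*√186/3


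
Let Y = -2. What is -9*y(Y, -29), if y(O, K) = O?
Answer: 18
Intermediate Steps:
-9*y(Y, -29) = -9*(-2) = 18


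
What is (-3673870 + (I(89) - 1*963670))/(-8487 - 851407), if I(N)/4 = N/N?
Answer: 2318768/429947 ≈ 5.3932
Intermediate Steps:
I(N) = 4 (I(N) = 4*(N/N) = 4*1 = 4)
(-3673870 + (I(89) - 1*963670))/(-8487 - 851407) = (-3673870 + (4 - 1*963670))/(-8487 - 851407) = (-3673870 + (4 - 963670))/(-859894) = (-3673870 - 963666)*(-1/859894) = -4637536*(-1/859894) = 2318768/429947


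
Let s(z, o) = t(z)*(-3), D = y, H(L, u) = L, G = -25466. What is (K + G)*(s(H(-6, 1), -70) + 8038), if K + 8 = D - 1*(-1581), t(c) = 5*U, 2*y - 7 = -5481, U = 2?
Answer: -213253040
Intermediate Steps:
y = -2737 (y = 7/2 + (1/2)*(-5481) = 7/2 - 5481/2 = -2737)
t(c) = 10 (t(c) = 5*2 = 10)
D = -2737
s(z, o) = -30 (s(z, o) = 10*(-3) = -30)
K = -1164 (K = -8 + (-2737 - 1*(-1581)) = -8 + (-2737 + 1581) = -8 - 1156 = -1164)
(K + G)*(s(H(-6, 1), -70) + 8038) = (-1164 - 25466)*(-30 + 8038) = -26630*8008 = -213253040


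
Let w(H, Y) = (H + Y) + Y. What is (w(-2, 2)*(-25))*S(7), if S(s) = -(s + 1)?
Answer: 400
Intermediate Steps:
w(H, Y) = H + 2*Y
S(s) = -1 - s (S(s) = -(1 + s) = -1 - s)
(w(-2, 2)*(-25))*S(7) = ((-2 + 2*2)*(-25))*(-1 - 1*7) = ((-2 + 4)*(-25))*(-1 - 7) = (2*(-25))*(-8) = -50*(-8) = 400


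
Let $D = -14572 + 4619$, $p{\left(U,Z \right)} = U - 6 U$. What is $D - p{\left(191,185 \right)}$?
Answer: $-8998$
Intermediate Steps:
$p{\left(U,Z \right)} = - 5 U$
$D = -9953$
$D - p{\left(191,185 \right)} = -9953 - \left(-5\right) 191 = -9953 - -955 = -9953 + 955 = -8998$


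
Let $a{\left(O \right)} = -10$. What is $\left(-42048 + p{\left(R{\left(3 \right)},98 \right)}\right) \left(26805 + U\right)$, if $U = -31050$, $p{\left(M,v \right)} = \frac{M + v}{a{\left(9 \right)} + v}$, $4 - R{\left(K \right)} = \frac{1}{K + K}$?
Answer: $\frac{31414037195}{176} \approx 1.7849 \cdot 10^{8}$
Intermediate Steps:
$R{\left(K \right)} = 4 - \frac{1}{2 K}$ ($R{\left(K \right)} = 4 - \frac{1}{K + K} = 4 - \frac{1}{2 K}$)
$p{\left(M,v \right)} = \frac{M + v}{-10 + v}$
$\left(-42048 + p{\left(R{\left(3 \right)},98 \right)}\right) \left(26805 + U\right) = \left(-42048 + \frac{\left(4 - \frac{1}{2 \cdot 3}\right) + 98}{-10 + 98}\right) \left(26805 - 31050\right) = \left(-42048 + \frac{\left(4 - \frac{1}{6}\right) + 98}{88}\right) \left(-4245\right) = \left(-42048 + \frac{\frac{23}{6} + 98}{88}\right) \left(-4245\right) = \left(-42048 + \frac{1}{88} \cdot \frac{611}{6}\right) \left(-4245\right) = \left(-42048 + \frac{611}{528}\right) \left(-4245\right) = \left(- \frac{22200733}{528}\right) \left(-4245\right) = \frac{31414037195}{176}$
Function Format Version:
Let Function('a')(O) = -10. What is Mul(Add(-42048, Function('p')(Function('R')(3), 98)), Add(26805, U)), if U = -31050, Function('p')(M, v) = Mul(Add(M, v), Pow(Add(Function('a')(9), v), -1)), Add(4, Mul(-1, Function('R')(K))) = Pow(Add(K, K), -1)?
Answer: Rational(31414037195, 176) ≈ 1.7849e+8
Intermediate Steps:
Function('R')(K) = Add(4, Mul(Rational(-1, 2), Pow(K, -1))) (Function('R')(K) = Add(4, Mul(-1, Pow(Add(K, K), -1))) = Add(4, Mul(-1, Pow(Mul(2, K), -1))) = Add(4, Mul(-1, Mul(Rational(1, 2), Pow(K, -1)))) = Add(4, Mul(Rational(-1, 2), Pow(K, -1))))
Function('p')(M, v) = Mul(Pow(Add(-10, v), -1), Add(M, v)) (Function('p')(M, v) = Mul(Add(M, v), Pow(Add(-10, v), -1)) = Mul(Pow(Add(-10, v), -1), Add(M, v)))
Mul(Add(-42048, Function('p')(Function('R')(3), 98)), Add(26805, U)) = Mul(Add(-42048, Mul(Pow(Add(-10, 98), -1), Add(Add(4, Mul(Rational(-1, 2), Pow(3, -1))), 98))), Add(26805, -31050)) = Mul(Add(-42048, Mul(Pow(88, -1), Add(Add(4, Mul(Rational(-1, 2), Rational(1, 3))), 98))), -4245) = Mul(Add(-42048, Mul(Rational(1, 88), Add(Add(4, Rational(-1, 6)), 98))), -4245) = Mul(Add(-42048, Mul(Rational(1, 88), Add(Rational(23, 6), 98))), -4245) = Mul(Add(-42048, Mul(Rational(1, 88), Rational(611, 6))), -4245) = Mul(Add(-42048, Rational(611, 528)), -4245) = Mul(Rational(-22200733, 528), -4245) = Rational(31414037195, 176)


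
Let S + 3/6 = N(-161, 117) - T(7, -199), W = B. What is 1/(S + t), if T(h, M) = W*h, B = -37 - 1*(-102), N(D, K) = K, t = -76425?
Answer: -2/153527 ≈ -1.3027e-5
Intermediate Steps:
B = 65 (B = -37 + 102 = 65)
W = 65
T(h, M) = 65*h
S = -677/2 (S = -1/2 + (117 - 65*7) = -1/2 + (117 - 1*455) = -1/2 + (117 - 455) = -1/2 - 338 = -677/2 ≈ -338.50)
1/(S + t) = 1/(-677/2 - 76425) = 1/(-153527/2) = -2/153527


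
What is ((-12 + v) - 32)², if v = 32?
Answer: 144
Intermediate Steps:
((-12 + v) - 32)² = ((-12 + 32) - 32)² = (20 - 32)² = (-12)² = 144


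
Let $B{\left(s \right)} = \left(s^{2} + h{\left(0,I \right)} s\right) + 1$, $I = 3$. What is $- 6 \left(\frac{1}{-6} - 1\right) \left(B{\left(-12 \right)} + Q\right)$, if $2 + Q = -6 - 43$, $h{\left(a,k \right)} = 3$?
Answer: $406$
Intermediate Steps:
$B{\left(s \right)} = 1 + s^{2} + 3 s$ ($B{\left(s \right)} = \left(s^{2} + 3 s\right) + 1 = 1 + s^{2} + 3 s$)
$Q = -51$ ($Q = -2 - 49 = -51$)
$- 6 \left(\frac{1}{-6} - 1\right) \left(B{\left(-12 \right)} + Q\right) = - 6 \left(\frac{1}{-6} - 1\right) \left(\left(1 + \left(-12\right)^{2} + 3 \left(-12\right)\right) - 51\right) = - 6 \left(- \frac{1}{6} - 1\right) \left(\left(1 + 144 - 36\right) - 51\right) = \left(-6\right) \left(- \frac{7}{6}\right) \left(109 - 51\right) = 7 \cdot 58 = 406$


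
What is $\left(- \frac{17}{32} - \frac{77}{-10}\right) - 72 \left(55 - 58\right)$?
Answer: $\frac{35707}{160} \approx 223.17$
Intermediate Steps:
$\left(- \frac{17}{32} - \frac{77}{-10}\right) - 72 \left(55 - 58\right) = \left(\left(-17\right) \frac{1}{32} - - \frac{77}{10}\right) - -216 = \left(- \frac{17}{32} + \frac{77}{10}\right) + 216 = \frac{1147}{160} + 216 = \frac{35707}{160}$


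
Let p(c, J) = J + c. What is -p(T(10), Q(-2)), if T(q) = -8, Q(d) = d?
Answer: 10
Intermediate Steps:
-p(T(10), Q(-2)) = -(-2 - 8) = -1*(-10) = 10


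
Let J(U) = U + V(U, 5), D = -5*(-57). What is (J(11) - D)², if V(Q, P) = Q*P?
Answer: 47961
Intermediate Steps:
V(Q, P) = P*Q
D = 285
J(U) = 6*U (J(U) = U + 5*U = 6*U)
(J(11) - D)² = (6*11 - 1*285)² = (66 - 285)² = (-219)² = 47961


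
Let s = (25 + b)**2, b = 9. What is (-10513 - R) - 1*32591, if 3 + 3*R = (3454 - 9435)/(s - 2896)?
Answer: -225003641/5220 ≈ -43104.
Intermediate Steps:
s = 1156 (s = (25 + 9)**2 = 34**2 = 1156)
R = 761/5220 (R = -1 + ((3454 - 9435)/(1156 - 2896))/3 = -1 + (-5981/(-1740))/3 = -1 + (-5981*(-1/1740))/3 = -1 + (1/3)*(5981/1740) = -1 + 5981/5220 = 761/5220 ≈ 0.14579)
(-10513 - R) - 1*32591 = (-10513 - 1*761/5220) - 1*32591 = (-10513 - 761/5220) - 32591 = -54878621/5220 - 32591 = -225003641/5220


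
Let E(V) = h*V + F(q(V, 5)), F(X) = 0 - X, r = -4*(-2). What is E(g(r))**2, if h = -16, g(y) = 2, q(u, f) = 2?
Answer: 1156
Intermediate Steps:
r = 8
F(X) = -X
E(V) = -2 - 16*V (E(V) = -16*V - 1*2 = -16*V - 2 = -2 - 16*V)
E(g(r))**2 = (-2 - 16*2)**2 = (-2 - 32)**2 = (-34)**2 = 1156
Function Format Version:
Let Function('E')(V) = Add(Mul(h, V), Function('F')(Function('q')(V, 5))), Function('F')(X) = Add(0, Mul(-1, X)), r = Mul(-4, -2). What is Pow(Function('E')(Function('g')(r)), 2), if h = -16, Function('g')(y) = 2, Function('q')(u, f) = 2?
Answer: 1156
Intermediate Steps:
r = 8
Function('F')(X) = Mul(-1, X)
Function('E')(V) = Add(-2, Mul(-16, V)) (Function('E')(V) = Add(Mul(-16, V), Mul(-1, 2)) = Add(Mul(-16, V), -2) = Add(-2, Mul(-16, V)))
Pow(Function('E')(Function('g')(r)), 2) = Pow(Add(-2, Mul(-16, 2)), 2) = Pow(Add(-2, -32), 2) = Pow(-34, 2) = 1156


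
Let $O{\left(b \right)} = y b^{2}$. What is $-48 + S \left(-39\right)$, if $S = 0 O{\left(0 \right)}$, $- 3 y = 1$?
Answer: $-48$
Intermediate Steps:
$y = - \frac{1}{3}$ ($y = \left(- \frac{1}{3}\right) 1 = - \frac{1}{3} \approx -0.33333$)
$O{\left(b \right)} = - \frac{b^{2}}{3}$
$S = 0$ ($S = 0 \left(- \frac{0^{2}}{3}\right) = 0 \left(\left(- \frac{1}{3}\right) 0\right) = 0 \cdot 0 = 0$)
$-48 + S \left(-39\right) = -48 + 0 \left(-39\right) = -48 + 0 = -48$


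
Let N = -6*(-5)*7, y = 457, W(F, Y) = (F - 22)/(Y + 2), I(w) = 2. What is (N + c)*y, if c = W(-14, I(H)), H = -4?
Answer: 91857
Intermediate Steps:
W(F, Y) = (-22 + F)/(2 + Y)
c = -9 (c = (-22 - 14)/(2 + 2) = -36/4 = (1/4)*(-36) = -9)
N = 210 (N = 30*7 = 210)
(N + c)*y = (210 - 9)*457 = 201*457 = 91857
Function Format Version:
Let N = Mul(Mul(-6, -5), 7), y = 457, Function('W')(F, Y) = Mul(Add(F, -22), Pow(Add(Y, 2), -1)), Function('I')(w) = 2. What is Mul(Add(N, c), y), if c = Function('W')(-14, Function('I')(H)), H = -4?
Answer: 91857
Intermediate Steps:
Function('W')(F, Y) = Mul(Pow(Add(2, Y), -1), Add(-22, F)) (Function('W')(F, Y) = Mul(Add(-22, F), Pow(Add(2, Y), -1)) = Mul(Pow(Add(2, Y), -1), Add(-22, F)))
c = -9 (c = Mul(Pow(Add(2, 2), -1), Add(-22, -14)) = Mul(Pow(4, -1), -36) = Mul(Rational(1, 4), -36) = -9)
N = 210 (N = Mul(30, 7) = 210)
Mul(Add(N, c), y) = Mul(Add(210, -9), 457) = Mul(201, 457) = 91857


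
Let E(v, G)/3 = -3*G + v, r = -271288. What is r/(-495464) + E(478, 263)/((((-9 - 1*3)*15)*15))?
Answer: 49781063/55739700 ≈ 0.89310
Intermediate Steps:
E(v, G) = -9*G + 3*v (E(v, G) = 3*(-3*G + v) = 3*(v - 3*G) = -9*G + 3*v)
r/(-495464) + E(478, 263)/((((-9 - 1*3)*15)*15)) = -271288/(-495464) + (-9*263 + 3*478)/((((-9 - 1*3)*15)*15)) = -271288*(-1/495464) + (-2367 + 1434)/((((-9 - 3)*15)*15)) = 33911/61933 - 933/(-12*15*15) = 33911/61933 - 933/((-180*15)) = 33911/61933 - 933/(-2700) = 33911/61933 - 933*(-1/2700) = 33911/61933 + 311/900 = 49781063/55739700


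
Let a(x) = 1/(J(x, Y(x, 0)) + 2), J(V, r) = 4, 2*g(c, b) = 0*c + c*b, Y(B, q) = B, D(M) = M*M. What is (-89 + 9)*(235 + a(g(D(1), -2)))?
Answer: -56440/3 ≈ -18813.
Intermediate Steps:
D(M) = M²
g(c, b) = b*c/2 (g(c, b) = (0*c + c*b)/2 = (0 + b*c)/2 = (b*c)/2 = b*c/2)
a(x) = ⅙ (a(x) = 1/(4 + 2) = 1/6 = ⅙)
(-89 + 9)*(235 + a(g(D(1), -2))) = (-89 + 9)*(235 + ⅙) = -80*1411/6 = -56440/3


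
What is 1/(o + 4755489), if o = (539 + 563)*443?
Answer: 1/5243675 ≈ 1.9071e-7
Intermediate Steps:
o = 488186 (o = 1102*443 = 488186)
1/(o + 4755489) = 1/(488186 + 4755489) = 1/5243675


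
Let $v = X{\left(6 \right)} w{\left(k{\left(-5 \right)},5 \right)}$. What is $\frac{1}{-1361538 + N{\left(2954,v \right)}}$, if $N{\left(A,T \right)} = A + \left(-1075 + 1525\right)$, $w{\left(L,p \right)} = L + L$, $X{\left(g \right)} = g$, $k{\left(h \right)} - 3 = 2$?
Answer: $- \frac{1}{1358134} \approx -7.363 \cdot 10^{-7}$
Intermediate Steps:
$k{\left(h \right)} = 5$ ($k{\left(h \right)} = 3 + 2 = 5$)
$w{\left(L,p \right)} = 2 L$
$v = 60$ ($v = 6 \cdot 2 \cdot 5 = 6 \cdot 10 = 60$)
$N{\left(A,T \right)} = 450 + A$ ($N{\left(A,T \right)} = A + 450 = 450 + A$)
$\frac{1}{-1361538 + N{\left(2954,v \right)}} = \frac{1}{-1361538 + \left(450 + 2954\right)} = \frac{1}{-1361538 + 3404} = \frac{1}{-1358134} = - \frac{1}{1358134}$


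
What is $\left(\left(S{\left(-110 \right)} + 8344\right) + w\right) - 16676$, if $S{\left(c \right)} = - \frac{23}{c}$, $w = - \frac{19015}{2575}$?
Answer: $- \frac{94482857}{11330} \approx -8339.2$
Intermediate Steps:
$w = - \frac{3803}{515}$ ($w = \left(-19015\right) \frac{1}{2575} = - \frac{3803}{515} \approx -7.3845$)
$\left(\left(S{\left(-110 \right)} + 8344\right) + w\right) - 16676 = \left(\left(- \frac{23}{-110} + 8344\right) - \frac{3803}{515}\right) - 16676 = \left(\left(\left(-23\right) \left(- \frac{1}{110}\right) + 8344\right) - \frac{3803}{515}\right) - 16676 = \left(\left(\frac{23}{110} + 8344\right) - \frac{3803}{515}\right) - 16676 = \left(\frac{917863}{110} - \frac{3803}{515}\right) - 16676 = \frac{94456223}{11330} - 16676 = - \frac{94482857}{11330}$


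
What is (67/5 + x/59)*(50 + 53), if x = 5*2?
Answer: 412309/295 ≈ 1397.7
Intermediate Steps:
x = 10
(67/5 + x/59)*(50 + 53) = (67/5 + 10/59)*(50 + 53) = (67*(⅕) + 10*(1/59))*103 = (67/5 + 10/59)*103 = (4003/295)*103 = 412309/295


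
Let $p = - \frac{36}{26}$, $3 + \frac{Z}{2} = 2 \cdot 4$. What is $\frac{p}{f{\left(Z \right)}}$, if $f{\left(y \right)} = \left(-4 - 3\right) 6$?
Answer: $\frac{3}{91} \approx 0.032967$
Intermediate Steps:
$Z = 10$ ($Z = -6 + 2 \cdot 2 \cdot 4 = -6 + 2 \cdot 8 = -6 + 16 = 10$)
$p = - \frac{18}{13}$ ($p = \left(-36\right) \frac{1}{26} = - \frac{18}{13} \approx -1.3846$)
$f{\left(y \right)} = -42$ ($f{\left(y \right)} = \left(-7\right) 6 = -42$)
$\frac{p}{f{\left(Z \right)}} = \frac{1}{-42} \left(- \frac{18}{13}\right) = \left(- \frac{1}{42}\right) \left(- \frac{18}{13}\right) = \frac{3}{91}$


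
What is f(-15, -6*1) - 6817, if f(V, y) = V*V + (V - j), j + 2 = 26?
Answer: -6631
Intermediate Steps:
j = 24 (j = -2 + 26 = 24)
f(V, y) = -24 + V + V² (f(V, y) = V*V + (V - 1*24) = V² + (V - 24) = V² + (-24 + V) = -24 + V + V²)
f(-15, -6*1) - 6817 = (-24 - 15 + (-15)²) - 6817 = (-24 - 15 + 225) - 6817 = 186 - 6817 = -6631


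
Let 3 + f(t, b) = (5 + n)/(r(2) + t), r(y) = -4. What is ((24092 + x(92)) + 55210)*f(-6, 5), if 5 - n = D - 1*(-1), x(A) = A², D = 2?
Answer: -1623671/5 ≈ -3.2473e+5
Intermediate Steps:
n = 2 (n = 5 - (2 - 1*(-1)) = 5 - (2 + 1) = 5 - 1*3 = 5 - 3 = 2)
f(t, b) = -3 + 7/(-4 + t) (f(t, b) = -3 + (5 + 2)/(-4 + t) = -3 + 7/(-4 + t))
((24092 + x(92)) + 55210)*f(-6, 5) = ((24092 + 92²) + 55210)*((19 - 3*(-6))/(-4 - 6)) = ((24092 + 8464) + 55210)*((19 + 18)/(-10)) = (32556 + 55210)*(-⅒*37) = 87766*(-37/10) = -1623671/5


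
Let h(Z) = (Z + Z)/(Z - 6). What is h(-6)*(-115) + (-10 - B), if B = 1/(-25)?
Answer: -3124/25 ≈ -124.96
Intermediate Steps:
B = -1/25 ≈ -0.040000
h(Z) = 2*Z/(-6 + Z) (h(Z) = (2*Z)/(-6 + Z) = 2*Z/(-6 + Z))
h(-6)*(-115) + (-10 - B) = (2*(-6)/(-6 - 6))*(-115) + (-10 - 1*(-1/25)) = (2*(-6)/(-12))*(-115) + (-10 + 1/25) = (2*(-6)*(-1/12))*(-115) - 249/25 = 1*(-115) - 249/25 = -115 - 249/25 = -3124/25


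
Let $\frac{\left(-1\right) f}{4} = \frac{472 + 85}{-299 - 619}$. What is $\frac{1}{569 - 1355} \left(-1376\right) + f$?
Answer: $\frac{251198}{60129} \approx 4.1777$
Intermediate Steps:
$f = \frac{1114}{459}$ ($f = - 4 \frac{472 + 85}{-299 - 619} = - 4 \frac{557}{-918} = - 4 \cdot 557 \left(- \frac{1}{918}\right) = \left(-4\right) \left(- \frac{557}{918}\right) = \frac{1114}{459} \approx 2.427$)
$\frac{1}{569 - 1355} \left(-1376\right) + f = \frac{1}{569 - 1355} \left(-1376\right) + \frac{1114}{459} = \frac{1}{-786} \left(-1376\right) + \frac{1114}{459} = \left(- \frac{1}{786}\right) \left(-1376\right) + \frac{1114}{459} = \frac{688}{393} + \frac{1114}{459} = \frac{251198}{60129}$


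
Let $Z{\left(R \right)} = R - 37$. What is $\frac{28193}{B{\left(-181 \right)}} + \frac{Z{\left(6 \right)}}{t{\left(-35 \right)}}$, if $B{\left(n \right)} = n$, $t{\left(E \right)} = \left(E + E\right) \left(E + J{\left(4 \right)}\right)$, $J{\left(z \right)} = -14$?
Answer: $- \frac{96707601}{620830} \approx -155.77$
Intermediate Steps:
$Z{\left(R \right)} = -37 + R$
$t{\left(E \right)} = 2 E \left(-14 + E\right)$ ($t{\left(E \right)} = \left(E + E\right) \left(E - 14\right) = 2 E \left(-14 + E\right)$)
$\frac{28193}{B{\left(-181 \right)}} + \frac{Z{\left(6 \right)}}{t{\left(-35 \right)}} = \frac{28193}{-181} + \frac{-37 + 6}{2 \left(-35\right) \left(-14 - 35\right)} = 28193 \left(- \frac{1}{181}\right) - \frac{31}{2 \left(-35\right) \left(-49\right)} = - \frac{28193}{181} - \frac{31}{3430} = - \frac{96707601}{620830}$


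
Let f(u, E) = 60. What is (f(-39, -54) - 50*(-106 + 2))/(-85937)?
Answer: -5260/85937 ≈ -0.061208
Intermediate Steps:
(f(-39, -54) - 50*(-106 + 2))/(-85937) = (60 - 50*(-106 + 2))/(-85937) = (60 - 50*(-104))*(-1/85937) = (60 + 5200)*(-1/85937) = 5260*(-1/85937) = -5260/85937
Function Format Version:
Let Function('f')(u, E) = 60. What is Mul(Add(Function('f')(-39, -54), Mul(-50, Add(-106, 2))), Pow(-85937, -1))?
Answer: Rational(-5260, 85937) ≈ -0.061208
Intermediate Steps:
Mul(Add(Function('f')(-39, -54), Mul(-50, Add(-106, 2))), Pow(-85937, -1)) = Mul(Add(60, Mul(-50, Add(-106, 2))), Pow(-85937, -1)) = Mul(Add(60, Mul(-50, -104)), Rational(-1, 85937)) = Mul(Add(60, 5200), Rational(-1, 85937)) = Mul(5260, Rational(-1, 85937)) = Rational(-5260, 85937)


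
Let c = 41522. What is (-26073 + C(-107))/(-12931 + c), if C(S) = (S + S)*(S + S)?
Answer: 19723/28591 ≈ 0.68983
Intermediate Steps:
C(S) = 4*S² (C(S) = (2*S)*(2*S) = 4*S²)
(-26073 + C(-107))/(-12931 + c) = (-26073 + 4*(-107)²)/(-12931 + 41522) = (-26073 + 4*11449)/28591 = (-26073 + 45796)*(1/28591) = 19723*(1/28591) = 19723/28591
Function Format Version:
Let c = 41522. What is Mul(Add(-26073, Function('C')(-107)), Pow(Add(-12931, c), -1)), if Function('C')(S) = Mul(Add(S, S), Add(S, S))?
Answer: Rational(19723, 28591) ≈ 0.68983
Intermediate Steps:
Function('C')(S) = Mul(4, Pow(S, 2)) (Function('C')(S) = Mul(Mul(2, S), Mul(2, S)) = Mul(4, Pow(S, 2)))
Mul(Add(-26073, Function('C')(-107)), Pow(Add(-12931, c), -1)) = Mul(Add(-26073, Mul(4, Pow(-107, 2))), Pow(Add(-12931, 41522), -1)) = Mul(Add(-26073, Mul(4, 11449)), Pow(28591, -1)) = Mul(Add(-26073, 45796), Rational(1, 28591)) = Mul(19723, Rational(1, 28591)) = Rational(19723, 28591)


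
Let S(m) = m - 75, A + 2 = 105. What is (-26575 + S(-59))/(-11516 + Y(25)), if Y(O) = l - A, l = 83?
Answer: 26709/11536 ≈ 2.3153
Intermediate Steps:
A = 103 (A = -2 + 105 = 103)
Y(O) = -20 (Y(O) = 83 - 1*103 = 83 - 103 = -20)
S(m) = -75 + m
(-26575 + S(-59))/(-11516 + Y(25)) = (-26575 + (-75 - 59))/(-11516 - 20) = (-26575 - 134)/(-11536) = -26709*(-1/11536) = 26709/11536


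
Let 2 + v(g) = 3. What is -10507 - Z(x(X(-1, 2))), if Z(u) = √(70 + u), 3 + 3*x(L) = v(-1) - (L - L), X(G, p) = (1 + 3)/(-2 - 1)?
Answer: -10507 - 4*√39/3 ≈ -10515.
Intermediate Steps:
v(g) = 1 (v(g) = -2 + 3 = 1)
X(G, p) = -4/3 (X(G, p) = 4/(-3) = 4*(-⅓) = -4/3)
x(L) = -⅔ (x(L) = -1 + (1 - (L - L))/3 = -1 + (1 - 1*0)/3 = -1 + (1 + 0)/3 = -1 + (⅓)*1 = -1 + ⅓ = -⅔)
-10507 - Z(x(X(-1, 2))) = -10507 - √(70 - ⅔) = -10507 - √(208/3) = -10507 - 4*√39/3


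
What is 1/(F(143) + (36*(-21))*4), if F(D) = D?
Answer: -1/2881 ≈ -0.00034710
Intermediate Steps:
1/(F(143) + (36*(-21))*4) = 1/(143 + (36*(-21))*4) = 1/(143 - 756*4) = 1/(143 - 3024) = 1/(-2881) = -1/2881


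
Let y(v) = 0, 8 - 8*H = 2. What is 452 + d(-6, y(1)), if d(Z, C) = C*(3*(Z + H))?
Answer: 452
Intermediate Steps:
H = 3/4 (H = 1 - 1/8*2 = 1 - 1/4 = 3/4 ≈ 0.75000)
d(Z, C) = C*(9/4 + 3*Z) (d(Z, C) = C*(3*(Z + 3/4)) = C*(3*(3/4 + Z)) = C*(9/4 + 3*Z))
452 + d(-6, y(1)) = 452 + (3/4)*0*(3 + 4*(-6)) = 452 + (3/4)*0*(3 - 24) = 452 + (3/4)*0*(-21) = 452 + 0 = 452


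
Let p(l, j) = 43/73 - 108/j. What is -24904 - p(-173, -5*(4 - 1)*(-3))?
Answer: -9089299/365 ≈ -24902.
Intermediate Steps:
p(l, j) = 43/73 - 108/j (p(l, j) = 43*(1/73) - 108/j = 43/73 - 108/j)
-24904 - p(-173, -5*(4 - 1)*(-3)) = -24904 - (43/73 - 108*1/(15*(4 - 1))) = -24904 - (43/73 - 108/((-15*(-3)))) = -24904 - (43/73 - 108/((-5*(-9)))) = -24904 - (43/73 - 108/45) = -24904 - (43/73 - 108*1/45) = -24904 - (43/73 - 12/5) = -24904 - 1*(-661/365) = -24904 + 661/365 = -9089299/365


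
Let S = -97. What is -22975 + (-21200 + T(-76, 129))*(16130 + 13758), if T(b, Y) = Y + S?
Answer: -632692159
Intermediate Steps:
T(b, Y) = -97 + Y (T(b, Y) = Y - 97 = -97 + Y)
-22975 + (-21200 + T(-76, 129))*(16130 + 13758) = -22975 + (-21200 + (-97 + 129))*(16130 + 13758) = -22975 + (-21200 + 32)*29888 = -22975 - 21168*29888 = -22975 - 632669184 = -632692159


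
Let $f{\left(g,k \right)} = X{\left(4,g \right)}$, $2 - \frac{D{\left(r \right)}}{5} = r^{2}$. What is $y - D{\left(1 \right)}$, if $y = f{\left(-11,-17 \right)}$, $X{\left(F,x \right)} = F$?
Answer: $-1$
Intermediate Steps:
$D{\left(r \right)} = 10 - 5 r^{2}$
$f{\left(g,k \right)} = 4$
$y = 4$
$y - D{\left(1 \right)} = 4 - \left(10 - 5 \cdot 1^{2}\right) = 4 - \left(10 - 5\right) = 4 - 5 = -1$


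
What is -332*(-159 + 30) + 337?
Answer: 43165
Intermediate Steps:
-332*(-159 + 30) + 337 = -332*(-129) + 337 = 42828 + 337 = 43165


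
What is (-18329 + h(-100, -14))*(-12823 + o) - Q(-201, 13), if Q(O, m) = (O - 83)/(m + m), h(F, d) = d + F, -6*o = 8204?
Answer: 10206780815/39 ≈ 2.6171e+8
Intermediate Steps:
o = -4102/3 (o = -⅙*8204 = -4102/3 ≈ -1367.3)
h(F, d) = F + d
Q(O, m) = (-83 + O)/(2*m) (Q(O, m) = (-83 + O)/((2*m)) = (-83 + O)*(1/(2*m)) = (-83 + O)/(2*m))
(-18329 + h(-100, -14))*(-12823 + o) - Q(-201, 13) = (-18329 + (-100 - 14))*(-12823 - 4102/3) - (-83 - 201)/(2*13) = (-18329 - 114)*(-42571/3) - (-284)/(2*13) = -18443*(-42571/3) - 1*(-142/13) = 785136953/3 + 142/13 = 10206780815/39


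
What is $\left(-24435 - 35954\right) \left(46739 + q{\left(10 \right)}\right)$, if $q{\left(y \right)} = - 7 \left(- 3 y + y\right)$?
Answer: $-2830975931$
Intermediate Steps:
$q{\left(y \right)} = 14 y$ ($q{\left(y \right)} = - 7 \left(- 2 y\right) = 14 y$)
$\left(-24435 - 35954\right) \left(46739 + q{\left(10 \right)}\right) = \left(-24435 - 35954\right) \left(46739 + 14 \cdot 10\right) = - 60389 \left(46739 + 140\right) = \left(-60389\right) 46879 = -2830975931$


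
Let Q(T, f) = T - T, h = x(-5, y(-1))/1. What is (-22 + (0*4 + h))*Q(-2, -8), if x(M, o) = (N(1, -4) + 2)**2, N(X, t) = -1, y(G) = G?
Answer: 0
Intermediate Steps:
x(M, o) = 1 (x(M, o) = (-1 + 2)**2 = 1**2 = 1)
h = 1 (h = 1/1 = 1*1 = 1)
Q(T, f) = 0
(-22 + (0*4 + h))*Q(-2, -8) = (-22 + (0*4 + 1))*0 = (-22 + (0 + 1))*0 = (-22 + 1)*0 = -21*0 = 0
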